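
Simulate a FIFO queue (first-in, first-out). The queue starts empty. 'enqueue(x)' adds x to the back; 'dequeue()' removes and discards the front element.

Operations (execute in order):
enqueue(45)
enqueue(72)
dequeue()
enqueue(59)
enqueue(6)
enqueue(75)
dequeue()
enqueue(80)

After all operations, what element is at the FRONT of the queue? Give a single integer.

enqueue(45): queue = [45]
enqueue(72): queue = [45, 72]
dequeue(): queue = [72]
enqueue(59): queue = [72, 59]
enqueue(6): queue = [72, 59, 6]
enqueue(75): queue = [72, 59, 6, 75]
dequeue(): queue = [59, 6, 75]
enqueue(80): queue = [59, 6, 75, 80]

Answer: 59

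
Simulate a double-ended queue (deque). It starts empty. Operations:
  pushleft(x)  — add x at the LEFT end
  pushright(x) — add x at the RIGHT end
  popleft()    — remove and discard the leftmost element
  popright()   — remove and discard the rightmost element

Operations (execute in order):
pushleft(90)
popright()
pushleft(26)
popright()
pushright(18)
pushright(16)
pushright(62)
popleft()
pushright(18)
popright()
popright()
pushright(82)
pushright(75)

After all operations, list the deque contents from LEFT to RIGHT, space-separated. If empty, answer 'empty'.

Answer: 16 82 75

Derivation:
pushleft(90): [90]
popright(): []
pushleft(26): [26]
popright(): []
pushright(18): [18]
pushright(16): [18, 16]
pushright(62): [18, 16, 62]
popleft(): [16, 62]
pushright(18): [16, 62, 18]
popright(): [16, 62]
popright(): [16]
pushright(82): [16, 82]
pushright(75): [16, 82, 75]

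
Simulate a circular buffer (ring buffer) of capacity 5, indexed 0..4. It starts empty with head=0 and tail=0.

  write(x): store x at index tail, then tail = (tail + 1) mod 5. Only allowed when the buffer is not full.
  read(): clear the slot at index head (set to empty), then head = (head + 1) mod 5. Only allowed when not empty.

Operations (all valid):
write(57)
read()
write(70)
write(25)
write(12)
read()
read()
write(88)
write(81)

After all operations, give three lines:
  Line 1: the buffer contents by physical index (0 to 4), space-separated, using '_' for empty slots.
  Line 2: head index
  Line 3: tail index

write(57): buf=[57 _ _ _ _], head=0, tail=1, size=1
read(): buf=[_ _ _ _ _], head=1, tail=1, size=0
write(70): buf=[_ 70 _ _ _], head=1, tail=2, size=1
write(25): buf=[_ 70 25 _ _], head=1, tail=3, size=2
write(12): buf=[_ 70 25 12 _], head=1, tail=4, size=3
read(): buf=[_ _ 25 12 _], head=2, tail=4, size=2
read(): buf=[_ _ _ 12 _], head=3, tail=4, size=1
write(88): buf=[_ _ _ 12 88], head=3, tail=0, size=2
write(81): buf=[81 _ _ 12 88], head=3, tail=1, size=3

Answer: 81 _ _ 12 88
3
1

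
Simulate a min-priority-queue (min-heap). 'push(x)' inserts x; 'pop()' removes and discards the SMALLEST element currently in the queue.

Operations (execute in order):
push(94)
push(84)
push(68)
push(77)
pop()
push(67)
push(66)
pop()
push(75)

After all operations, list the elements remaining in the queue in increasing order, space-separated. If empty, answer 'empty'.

push(94): heap contents = [94]
push(84): heap contents = [84, 94]
push(68): heap contents = [68, 84, 94]
push(77): heap contents = [68, 77, 84, 94]
pop() → 68: heap contents = [77, 84, 94]
push(67): heap contents = [67, 77, 84, 94]
push(66): heap contents = [66, 67, 77, 84, 94]
pop() → 66: heap contents = [67, 77, 84, 94]
push(75): heap contents = [67, 75, 77, 84, 94]

Answer: 67 75 77 84 94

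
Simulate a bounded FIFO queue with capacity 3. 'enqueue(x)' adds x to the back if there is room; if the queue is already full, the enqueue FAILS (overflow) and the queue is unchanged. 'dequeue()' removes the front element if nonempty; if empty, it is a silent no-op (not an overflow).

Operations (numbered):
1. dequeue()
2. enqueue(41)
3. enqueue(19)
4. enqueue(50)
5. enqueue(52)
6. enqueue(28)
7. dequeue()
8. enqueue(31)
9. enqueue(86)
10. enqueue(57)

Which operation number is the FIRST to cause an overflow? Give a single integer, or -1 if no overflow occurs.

1. dequeue(): empty, no-op, size=0
2. enqueue(41): size=1
3. enqueue(19): size=2
4. enqueue(50): size=3
5. enqueue(52): size=3=cap → OVERFLOW (fail)
6. enqueue(28): size=3=cap → OVERFLOW (fail)
7. dequeue(): size=2
8. enqueue(31): size=3
9. enqueue(86): size=3=cap → OVERFLOW (fail)
10. enqueue(57): size=3=cap → OVERFLOW (fail)

Answer: 5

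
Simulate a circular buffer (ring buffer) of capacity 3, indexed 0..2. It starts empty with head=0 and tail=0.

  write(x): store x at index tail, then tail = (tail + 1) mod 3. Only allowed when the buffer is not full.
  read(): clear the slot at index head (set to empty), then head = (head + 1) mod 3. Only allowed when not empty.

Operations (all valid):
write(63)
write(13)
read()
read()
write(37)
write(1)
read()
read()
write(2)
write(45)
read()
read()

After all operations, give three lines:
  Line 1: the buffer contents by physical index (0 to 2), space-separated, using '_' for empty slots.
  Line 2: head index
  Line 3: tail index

Answer: _ _ _
0
0

Derivation:
write(63): buf=[63 _ _], head=0, tail=1, size=1
write(13): buf=[63 13 _], head=0, tail=2, size=2
read(): buf=[_ 13 _], head=1, tail=2, size=1
read(): buf=[_ _ _], head=2, tail=2, size=0
write(37): buf=[_ _ 37], head=2, tail=0, size=1
write(1): buf=[1 _ 37], head=2, tail=1, size=2
read(): buf=[1 _ _], head=0, tail=1, size=1
read(): buf=[_ _ _], head=1, tail=1, size=0
write(2): buf=[_ 2 _], head=1, tail=2, size=1
write(45): buf=[_ 2 45], head=1, tail=0, size=2
read(): buf=[_ _ 45], head=2, tail=0, size=1
read(): buf=[_ _ _], head=0, tail=0, size=0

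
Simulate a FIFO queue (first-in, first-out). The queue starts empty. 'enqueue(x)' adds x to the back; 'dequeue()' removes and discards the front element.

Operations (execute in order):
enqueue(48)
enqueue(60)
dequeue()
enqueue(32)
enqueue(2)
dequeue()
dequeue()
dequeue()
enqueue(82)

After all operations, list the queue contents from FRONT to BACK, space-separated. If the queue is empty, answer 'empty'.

enqueue(48): [48]
enqueue(60): [48, 60]
dequeue(): [60]
enqueue(32): [60, 32]
enqueue(2): [60, 32, 2]
dequeue(): [32, 2]
dequeue(): [2]
dequeue(): []
enqueue(82): [82]

Answer: 82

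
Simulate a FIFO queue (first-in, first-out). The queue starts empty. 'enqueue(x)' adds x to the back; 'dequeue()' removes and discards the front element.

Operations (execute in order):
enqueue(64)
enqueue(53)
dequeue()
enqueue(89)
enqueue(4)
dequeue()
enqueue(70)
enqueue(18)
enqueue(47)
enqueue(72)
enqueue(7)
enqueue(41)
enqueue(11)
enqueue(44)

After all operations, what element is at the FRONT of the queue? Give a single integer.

enqueue(64): queue = [64]
enqueue(53): queue = [64, 53]
dequeue(): queue = [53]
enqueue(89): queue = [53, 89]
enqueue(4): queue = [53, 89, 4]
dequeue(): queue = [89, 4]
enqueue(70): queue = [89, 4, 70]
enqueue(18): queue = [89, 4, 70, 18]
enqueue(47): queue = [89, 4, 70, 18, 47]
enqueue(72): queue = [89, 4, 70, 18, 47, 72]
enqueue(7): queue = [89, 4, 70, 18, 47, 72, 7]
enqueue(41): queue = [89, 4, 70, 18, 47, 72, 7, 41]
enqueue(11): queue = [89, 4, 70, 18, 47, 72, 7, 41, 11]
enqueue(44): queue = [89, 4, 70, 18, 47, 72, 7, 41, 11, 44]

Answer: 89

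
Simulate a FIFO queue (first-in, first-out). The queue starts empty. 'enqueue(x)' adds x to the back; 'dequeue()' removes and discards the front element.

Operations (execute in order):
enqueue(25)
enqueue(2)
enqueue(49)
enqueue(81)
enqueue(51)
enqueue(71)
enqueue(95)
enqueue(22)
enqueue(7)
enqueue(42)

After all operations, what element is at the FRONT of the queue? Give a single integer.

enqueue(25): queue = [25]
enqueue(2): queue = [25, 2]
enqueue(49): queue = [25, 2, 49]
enqueue(81): queue = [25, 2, 49, 81]
enqueue(51): queue = [25, 2, 49, 81, 51]
enqueue(71): queue = [25, 2, 49, 81, 51, 71]
enqueue(95): queue = [25, 2, 49, 81, 51, 71, 95]
enqueue(22): queue = [25, 2, 49, 81, 51, 71, 95, 22]
enqueue(7): queue = [25, 2, 49, 81, 51, 71, 95, 22, 7]
enqueue(42): queue = [25, 2, 49, 81, 51, 71, 95, 22, 7, 42]

Answer: 25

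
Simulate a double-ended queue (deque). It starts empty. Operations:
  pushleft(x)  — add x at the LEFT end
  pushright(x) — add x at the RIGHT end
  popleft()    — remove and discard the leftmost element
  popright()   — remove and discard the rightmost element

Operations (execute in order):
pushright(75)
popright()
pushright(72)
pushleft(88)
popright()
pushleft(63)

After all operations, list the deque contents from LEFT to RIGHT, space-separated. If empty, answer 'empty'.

Answer: 63 88

Derivation:
pushright(75): [75]
popright(): []
pushright(72): [72]
pushleft(88): [88, 72]
popright(): [88]
pushleft(63): [63, 88]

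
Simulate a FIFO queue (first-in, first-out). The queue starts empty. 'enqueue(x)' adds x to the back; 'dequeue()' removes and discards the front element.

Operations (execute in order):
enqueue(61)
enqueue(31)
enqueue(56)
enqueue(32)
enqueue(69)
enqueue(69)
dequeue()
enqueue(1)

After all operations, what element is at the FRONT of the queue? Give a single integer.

Answer: 31

Derivation:
enqueue(61): queue = [61]
enqueue(31): queue = [61, 31]
enqueue(56): queue = [61, 31, 56]
enqueue(32): queue = [61, 31, 56, 32]
enqueue(69): queue = [61, 31, 56, 32, 69]
enqueue(69): queue = [61, 31, 56, 32, 69, 69]
dequeue(): queue = [31, 56, 32, 69, 69]
enqueue(1): queue = [31, 56, 32, 69, 69, 1]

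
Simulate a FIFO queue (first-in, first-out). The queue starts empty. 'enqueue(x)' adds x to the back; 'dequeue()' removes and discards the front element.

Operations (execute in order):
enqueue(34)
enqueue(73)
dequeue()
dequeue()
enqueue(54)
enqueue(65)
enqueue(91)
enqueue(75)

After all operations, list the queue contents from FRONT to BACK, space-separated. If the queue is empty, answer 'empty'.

Answer: 54 65 91 75

Derivation:
enqueue(34): [34]
enqueue(73): [34, 73]
dequeue(): [73]
dequeue(): []
enqueue(54): [54]
enqueue(65): [54, 65]
enqueue(91): [54, 65, 91]
enqueue(75): [54, 65, 91, 75]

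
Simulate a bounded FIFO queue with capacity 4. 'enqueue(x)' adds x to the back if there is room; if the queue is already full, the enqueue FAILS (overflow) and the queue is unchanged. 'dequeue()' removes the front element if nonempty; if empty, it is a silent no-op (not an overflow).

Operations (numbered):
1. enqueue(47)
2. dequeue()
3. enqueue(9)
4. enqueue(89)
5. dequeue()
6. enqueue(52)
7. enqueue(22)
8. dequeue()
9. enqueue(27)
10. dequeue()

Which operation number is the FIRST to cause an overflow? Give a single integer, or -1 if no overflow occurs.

Answer: -1

Derivation:
1. enqueue(47): size=1
2. dequeue(): size=0
3. enqueue(9): size=1
4. enqueue(89): size=2
5. dequeue(): size=1
6. enqueue(52): size=2
7. enqueue(22): size=3
8. dequeue(): size=2
9. enqueue(27): size=3
10. dequeue(): size=2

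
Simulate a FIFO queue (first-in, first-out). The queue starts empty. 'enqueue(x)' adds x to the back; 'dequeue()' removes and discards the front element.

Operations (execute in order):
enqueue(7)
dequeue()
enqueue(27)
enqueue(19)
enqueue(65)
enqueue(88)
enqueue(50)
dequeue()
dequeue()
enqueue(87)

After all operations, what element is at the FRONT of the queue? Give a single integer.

enqueue(7): queue = [7]
dequeue(): queue = []
enqueue(27): queue = [27]
enqueue(19): queue = [27, 19]
enqueue(65): queue = [27, 19, 65]
enqueue(88): queue = [27, 19, 65, 88]
enqueue(50): queue = [27, 19, 65, 88, 50]
dequeue(): queue = [19, 65, 88, 50]
dequeue(): queue = [65, 88, 50]
enqueue(87): queue = [65, 88, 50, 87]

Answer: 65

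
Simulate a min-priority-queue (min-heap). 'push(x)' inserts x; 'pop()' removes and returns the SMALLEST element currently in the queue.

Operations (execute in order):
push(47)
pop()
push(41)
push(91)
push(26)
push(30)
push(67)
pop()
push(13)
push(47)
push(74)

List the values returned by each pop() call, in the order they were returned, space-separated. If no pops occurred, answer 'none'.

Answer: 47 26

Derivation:
push(47): heap contents = [47]
pop() → 47: heap contents = []
push(41): heap contents = [41]
push(91): heap contents = [41, 91]
push(26): heap contents = [26, 41, 91]
push(30): heap contents = [26, 30, 41, 91]
push(67): heap contents = [26, 30, 41, 67, 91]
pop() → 26: heap contents = [30, 41, 67, 91]
push(13): heap contents = [13, 30, 41, 67, 91]
push(47): heap contents = [13, 30, 41, 47, 67, 91]
push(74): heap contents = [13, 30, 41, 47, 67, 74, 91]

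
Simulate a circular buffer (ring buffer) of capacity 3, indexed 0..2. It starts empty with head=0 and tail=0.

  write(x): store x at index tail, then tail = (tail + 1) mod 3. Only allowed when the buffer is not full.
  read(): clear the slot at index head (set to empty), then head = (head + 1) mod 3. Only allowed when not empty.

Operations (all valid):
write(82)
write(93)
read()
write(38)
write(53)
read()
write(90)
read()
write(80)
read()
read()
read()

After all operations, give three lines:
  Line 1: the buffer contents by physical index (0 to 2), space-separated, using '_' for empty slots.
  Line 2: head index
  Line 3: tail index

Answer: _ _ _
0
0

Derivation:
write(82): buf=[82 _ _], head=0, tail=1, size=1
write(93): buf=[82 93 _], head=0, tail=2, size=2
read(): buf=[_ 93 _], head=1, tail=2, size=1
write(38): buf=[_ 93 38], head=1, tail=0, size=2
write(53): buf=[53 93 38], head=1, tail=1, size=3
read(): buf=[53 _ 38], head=2, tail=1, size=2
write(90): buf=[53 90 38], head=2, tail=2, size=3
read(): buf=[53 90 _], head=0, tail=2, size=2
write(80): buf=[53 90 80], head=0, tail=0, size=3
read(): buf=[_ 90 80], head=1, tail=0, size=2
read(): buf=[_ _ 80], head=2, tail=0, size=1
read(): buf=[_ _ _], head=0, tail=0, size=0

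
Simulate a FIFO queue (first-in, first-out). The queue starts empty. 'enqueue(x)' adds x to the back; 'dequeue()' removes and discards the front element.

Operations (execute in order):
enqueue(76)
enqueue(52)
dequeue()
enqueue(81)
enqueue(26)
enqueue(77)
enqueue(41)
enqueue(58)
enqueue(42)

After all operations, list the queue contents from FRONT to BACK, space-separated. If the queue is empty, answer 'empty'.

enqueue(76): [76]
enqueue(52): [76, 52]
dequeue(): [52]
enqueue(81): [52, 81]
enqueue(26): [52, 81, 26]
enqueue(77): [52, 81, 26, 77]
enqueue(41): [52, 81, 26, 77, 41]
enqueue(58): [52, 81, 26, 77, 41, 58]
enqueue(42): [52, 81, 26, 77, 41, 58, 42]

Answer: 52 81 26 77 41 58 42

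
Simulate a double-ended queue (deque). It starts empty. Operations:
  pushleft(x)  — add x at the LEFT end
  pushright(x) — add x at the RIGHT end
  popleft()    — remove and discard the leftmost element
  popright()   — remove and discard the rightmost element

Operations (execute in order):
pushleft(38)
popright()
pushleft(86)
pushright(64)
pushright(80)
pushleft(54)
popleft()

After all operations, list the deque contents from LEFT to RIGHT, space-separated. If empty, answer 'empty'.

pushleft(38): [38]
popright(): []
pushleft(86): [86]
pushright(64): [86, 64]
pushright(80): [86, 64, 80]
pushleft(54): [54, 86, 64, 80]
popleft(): [86, 64, 80]

Answer: 86 64 80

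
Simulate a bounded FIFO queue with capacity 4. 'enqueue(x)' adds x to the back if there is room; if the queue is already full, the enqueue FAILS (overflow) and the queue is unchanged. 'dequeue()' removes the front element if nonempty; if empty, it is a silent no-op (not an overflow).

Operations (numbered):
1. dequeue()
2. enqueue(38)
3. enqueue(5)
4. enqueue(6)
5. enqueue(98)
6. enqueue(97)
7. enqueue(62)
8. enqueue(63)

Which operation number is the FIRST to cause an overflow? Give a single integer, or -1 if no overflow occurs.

Answer: 6

Derivation:
1. dequeue(): empty, no-op, size=0
2. enqueue(38): size=1
3. enqueue(5): size=2
4. enqueue(6): size=3
5. enqueue(98): size=4
6. enqueue(97): size=4=cap → OVERFLOW (fail)
7. enqueue(62): size=4=cap → OVERFLOW (fail)
8. enqueue(63): size=4=cap → OVERFLOW (fail)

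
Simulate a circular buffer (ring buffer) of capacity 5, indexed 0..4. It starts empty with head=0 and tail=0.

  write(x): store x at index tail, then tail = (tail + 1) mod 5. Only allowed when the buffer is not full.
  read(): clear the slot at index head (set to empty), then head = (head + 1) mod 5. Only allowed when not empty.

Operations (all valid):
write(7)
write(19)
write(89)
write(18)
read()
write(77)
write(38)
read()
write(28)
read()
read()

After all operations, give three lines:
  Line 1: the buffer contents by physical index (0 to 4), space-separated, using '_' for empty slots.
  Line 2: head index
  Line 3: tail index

Answer: 38 28 _ _ 77
4
2

Derivation:
write(7): buf=[7 _ _ _ _], head=0, tail=1, size=1
write(19): buf=[7 19 _ _ _], head=0, tail=2, size=2
write(89): buf=[7 19 89 _ _], head=0, tail=3, size=3
write(18): buf=[7 19 89 18 _], head=0, tail=4, size=4
read(): buf=[_ 19 89 18 _], head=1, tail=4, size=3
write(77): buf=[_ 19 89 18 77], head=1, tail=0, size=4
write(38): buf=[38 19 89 18 77], head=1, tail=1, size=5
read(): buf=[38 _ 89 18 77], head=2, tail=1, size=4
write(28): buf=[38 28 89 18 77], head=2, tail=2, size=5
read(): buf=[38 28 _ 18 77], head=3, tail=2, size=4
read(): buf=[38 28 _ _ 77], head=4, tail=2, size=3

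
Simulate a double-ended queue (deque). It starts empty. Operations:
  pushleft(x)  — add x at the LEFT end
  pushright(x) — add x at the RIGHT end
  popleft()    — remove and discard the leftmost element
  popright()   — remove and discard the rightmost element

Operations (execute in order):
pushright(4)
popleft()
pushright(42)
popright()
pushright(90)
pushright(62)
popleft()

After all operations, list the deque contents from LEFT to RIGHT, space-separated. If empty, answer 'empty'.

Answer: 62

Derivation:
pushright(4): [4]
popleft(): []
pushright(42): [42]
popright(): []
pushright(90): [90]
pushright(62): [90, 62]
popleft(): [62]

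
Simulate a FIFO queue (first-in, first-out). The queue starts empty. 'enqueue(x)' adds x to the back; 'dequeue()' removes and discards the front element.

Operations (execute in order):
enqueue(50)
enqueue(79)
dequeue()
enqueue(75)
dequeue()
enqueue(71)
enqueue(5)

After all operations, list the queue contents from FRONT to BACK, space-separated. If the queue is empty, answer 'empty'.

Answer: 75 71 5

Derivation:
enqueue(50): [50]
enqueue(79): [50, 79]
dequeue(): [79]
enqueue(75): [79, 75]
dequeue(): [75]
enqueue(71): [75, 71]
enqueue(5): [75, 71, 5]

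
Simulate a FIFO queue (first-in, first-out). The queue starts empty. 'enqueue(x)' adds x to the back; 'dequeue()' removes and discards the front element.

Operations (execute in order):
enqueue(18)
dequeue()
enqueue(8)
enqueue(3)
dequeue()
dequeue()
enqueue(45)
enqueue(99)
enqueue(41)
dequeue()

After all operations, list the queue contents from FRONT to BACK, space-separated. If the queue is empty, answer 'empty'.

Answer: 99 41

Derivation:
enqueue(18): [18]
dequeue(): []
enqueue(8): [8]
enqueue(3): [8, 3]
dequeue(): [3]
dequeue(): []
enqueue(45): [45]
enqueue(99): [45, 99]
enqueue(41): [45, 99, 41]
dequeue(): [99, 41]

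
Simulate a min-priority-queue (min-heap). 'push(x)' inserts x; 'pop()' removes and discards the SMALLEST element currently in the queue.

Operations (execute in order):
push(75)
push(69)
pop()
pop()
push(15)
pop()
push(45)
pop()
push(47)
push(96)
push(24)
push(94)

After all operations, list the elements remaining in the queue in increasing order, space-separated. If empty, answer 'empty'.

Answer: 24 47 94 96

Derivation:
push(75): heap contents = [75]
push(69): heap contents = [69, 75]
pop() → 69: heap contents = [75]
pop() → 75: heap contents = []
push(15): heap contents = [15]
pop() → 15: heap contents = []
push(45): heap contents = [45]
pop() → 45: heap contents = []
push(47): heap contents = [47]
push(96): heap contents = [47, 96]
push(24): heap contents = [24, 47, 96]
push(94): heap contents = [24, 47, 94, 96]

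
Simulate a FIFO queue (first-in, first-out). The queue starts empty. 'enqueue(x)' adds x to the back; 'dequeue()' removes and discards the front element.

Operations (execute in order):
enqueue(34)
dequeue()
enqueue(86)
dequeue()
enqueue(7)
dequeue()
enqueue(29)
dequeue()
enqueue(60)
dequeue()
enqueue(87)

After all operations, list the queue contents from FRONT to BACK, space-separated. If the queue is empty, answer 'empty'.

enqueue(34): [34]
dequeue(): []
enqueue(86): [86]
dequeue(): []
enqueue(7): [7]
dequeue(): []
enqueue(29): [29]
dequeue(): []
enqueue(60): [60]
dequeue(): []
enqueue(87): [87]

Answer: 87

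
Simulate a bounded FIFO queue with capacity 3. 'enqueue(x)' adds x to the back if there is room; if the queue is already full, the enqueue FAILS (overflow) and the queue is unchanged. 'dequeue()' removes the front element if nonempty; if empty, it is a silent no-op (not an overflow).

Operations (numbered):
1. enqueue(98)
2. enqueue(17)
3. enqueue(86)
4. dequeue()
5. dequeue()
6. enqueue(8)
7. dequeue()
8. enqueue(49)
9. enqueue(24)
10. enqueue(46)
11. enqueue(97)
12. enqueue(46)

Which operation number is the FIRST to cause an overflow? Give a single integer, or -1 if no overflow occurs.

Answer: 10

Derivation:
1. enqueue(98): size=1
2. enqueue(17): size=2
3. enqueue(86): size=3
4. dequeue(): size=2
5. dequeue(): size=1
6. enqueue(8): size=2
7. dequeue(): size=1
8. enqueue(49): size=2
9. enqueue(24): size=3
10. enqueue(46): size=3=cap → OVERFLOW (fail)
11. enqueue(97): size=3=cap → OVERFLOW (fail)
12. enqueue(46): size=3=cap → OVERFLOW (fail)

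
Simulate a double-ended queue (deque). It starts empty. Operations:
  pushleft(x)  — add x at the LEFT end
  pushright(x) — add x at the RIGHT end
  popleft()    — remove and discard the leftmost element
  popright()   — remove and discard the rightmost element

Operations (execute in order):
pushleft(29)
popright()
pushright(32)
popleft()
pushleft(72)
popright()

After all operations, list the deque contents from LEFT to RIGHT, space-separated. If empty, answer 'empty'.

pushleft(29): [29]
popright(): []
pushright(32): [32]
popleft(): []
pushleft(72): [72]
popright(): []

Answer: empty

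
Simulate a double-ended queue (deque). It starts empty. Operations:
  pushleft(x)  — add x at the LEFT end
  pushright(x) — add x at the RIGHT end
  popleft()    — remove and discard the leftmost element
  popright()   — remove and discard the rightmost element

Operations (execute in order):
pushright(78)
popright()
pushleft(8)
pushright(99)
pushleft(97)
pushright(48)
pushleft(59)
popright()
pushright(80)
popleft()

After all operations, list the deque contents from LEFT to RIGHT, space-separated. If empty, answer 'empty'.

Answer: 97 8 99 80

Derivation:
pushright(78): [78]
popright(): []
pushleft(8): [8]
pushright(99): [8, 99]
pushleft(97): [97, 8, 99]
pushright(48): [97, 8, 99, 48]
pushleft(59): [59, 97, 8, 99, 48]
popright(): [59, 97, 8, 99]
pushright(80): [59, 97, 8, 99, 80]
popleft(): [97, 8, 99, 80]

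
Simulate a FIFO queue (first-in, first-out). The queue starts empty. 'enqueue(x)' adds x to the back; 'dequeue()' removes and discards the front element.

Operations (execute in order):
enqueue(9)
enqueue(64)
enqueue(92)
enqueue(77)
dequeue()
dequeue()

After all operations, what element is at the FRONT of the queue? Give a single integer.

Answer: 92

Derivation:
enqueue(9): queue = [9]
enqueue(64): queue = [9, 64]
enqueue(92): queue = [9, 64, 92]
enqueue(77): queue = [9, 64, 92, 77]
dequeue(): queue = [64, 92, 77]
dequeue(): queue = [92, 77]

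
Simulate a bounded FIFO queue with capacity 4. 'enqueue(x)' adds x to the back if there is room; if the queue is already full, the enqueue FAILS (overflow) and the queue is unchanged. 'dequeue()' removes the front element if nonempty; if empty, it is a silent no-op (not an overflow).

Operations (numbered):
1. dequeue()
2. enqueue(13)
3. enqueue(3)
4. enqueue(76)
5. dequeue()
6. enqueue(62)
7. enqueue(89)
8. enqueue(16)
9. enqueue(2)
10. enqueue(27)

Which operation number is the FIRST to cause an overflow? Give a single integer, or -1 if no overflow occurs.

Answer: 8

Derivation:
1. dequeue(): empty, no-op, size=0
2. enqueue(13): size=1
3. enqueue(3): size=2
4. enqueue(76): size=3
5. dequeue(): size=2
6. enqueue(62): size=3
7. enqueue(89): size=4
8. enqueue(16): size=4=cap → OVERFLOW (fail)
9. enqueue(2): size=4=cap → OVERFLOW (fail)
10. enqueue(27): size=4=cap → OVERFLOW (fail)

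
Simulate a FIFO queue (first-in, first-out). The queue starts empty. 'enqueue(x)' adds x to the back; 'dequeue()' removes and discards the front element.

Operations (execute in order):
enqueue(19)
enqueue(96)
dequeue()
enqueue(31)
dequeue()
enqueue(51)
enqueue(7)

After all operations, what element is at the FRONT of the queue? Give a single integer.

Answer: 31

Derivation:
enqueue(19): queue = [19]
enqueue(96): queue = [19, 96]
dequeue(): queue = [96]
enqueue(31): queue = [96, 31]
dequeue(): queue = [31]
enqueue(51): queue = [31, 51]
enqueue(7): queue = [31, 51, 7]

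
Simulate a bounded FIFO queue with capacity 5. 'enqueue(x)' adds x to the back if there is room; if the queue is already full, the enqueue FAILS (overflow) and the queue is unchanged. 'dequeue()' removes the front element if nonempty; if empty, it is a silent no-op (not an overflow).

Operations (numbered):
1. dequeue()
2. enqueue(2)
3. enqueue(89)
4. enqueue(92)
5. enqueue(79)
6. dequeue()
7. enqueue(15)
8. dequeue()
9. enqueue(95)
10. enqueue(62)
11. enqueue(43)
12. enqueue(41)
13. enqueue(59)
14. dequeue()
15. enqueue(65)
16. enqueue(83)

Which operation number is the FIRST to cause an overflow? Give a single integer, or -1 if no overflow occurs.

Answer: 11

Derivation:
1. dequeue(): empty, no-op, size=0
2. enqueue(2): size=1
3. enqueue(89): size=2
4. enqueue(92): size=3
5. enqueue(79): size=4
6. dequeue(): size=3
7. enqueue(15): size=4
8. dequeue(): size=3
9. enqueue(95): size=4
10. enqueue(62): size=5
11. enqueue(43): size=5=cap → OVERFLOW (fail)
12. enqueue(41): size=5=cap → OVERFLOW (fail)
13. enqueue(59): size=5=cap → OVERFLOW (fail)
14. dequeue(): size=4
15. enqueue(65): size=5
16. enqueue(83): size=5=cap → OVERFLOW (fail)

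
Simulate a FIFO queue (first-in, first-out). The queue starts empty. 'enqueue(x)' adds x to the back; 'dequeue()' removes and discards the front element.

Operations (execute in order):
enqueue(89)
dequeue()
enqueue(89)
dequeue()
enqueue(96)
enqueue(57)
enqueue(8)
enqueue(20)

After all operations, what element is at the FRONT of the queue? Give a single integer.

Answer: 96

Derivation:
enqueue(89): queue = [89]
dequeue(): queue = []
enqueue(89): queue = [89]
dequeue(): queue = []
enqueue(96): queue = [96]
enqueue(57): queue = [96, 57]
enqueue(8): queue = [96, 57, 8]
enqueue(20): queue = [96, 57, 8, 20]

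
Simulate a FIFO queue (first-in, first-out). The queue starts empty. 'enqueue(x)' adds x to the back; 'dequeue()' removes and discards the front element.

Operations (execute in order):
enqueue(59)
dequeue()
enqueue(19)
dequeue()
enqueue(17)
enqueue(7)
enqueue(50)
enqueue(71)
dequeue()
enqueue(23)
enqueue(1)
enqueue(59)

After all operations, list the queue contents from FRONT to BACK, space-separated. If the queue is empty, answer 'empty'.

Answer: 7 50 71 23 1 59

Derivation:
enqueue(59): [59]
dequeue(): []
enqueue(19): [19]
dequeue(): []
enqueue(17): [17]
enqueue(7): [17, 7]
enqueue(50): [17, 7, 50]
enqueue(71): [17, 7, 50, 71]
dequeue(): [7, 50, 71]
enqueue(23): [7, 50, 71, 23]
enqueue(1): [7, 50, 71, 23, 1]
enqueue(59): [7, 50, 71, 23, 1, 59]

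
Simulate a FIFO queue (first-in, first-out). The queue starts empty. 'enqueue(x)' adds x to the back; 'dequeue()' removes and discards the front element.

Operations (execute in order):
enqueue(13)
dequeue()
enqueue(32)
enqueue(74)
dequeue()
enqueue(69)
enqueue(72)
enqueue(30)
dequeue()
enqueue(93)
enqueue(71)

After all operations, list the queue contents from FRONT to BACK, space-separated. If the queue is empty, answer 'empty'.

Answer: 69 72 30 93 71

Derivation:
enqueue(13): [13]
dequeue(): []
enqueue(32): [32]
enqueue(74): [32, 74]
dequeue(): [74]
enqueue(69): [74, 69]
enqueue(72): [74, 69, 72]
enqueue(30): [74, 69, 72, 30]
dequeue(): [69, 72, 30]
enqueue(93): [69, 72, 30, 93]
enqueue(71): [69, 72, 30, 93, 71]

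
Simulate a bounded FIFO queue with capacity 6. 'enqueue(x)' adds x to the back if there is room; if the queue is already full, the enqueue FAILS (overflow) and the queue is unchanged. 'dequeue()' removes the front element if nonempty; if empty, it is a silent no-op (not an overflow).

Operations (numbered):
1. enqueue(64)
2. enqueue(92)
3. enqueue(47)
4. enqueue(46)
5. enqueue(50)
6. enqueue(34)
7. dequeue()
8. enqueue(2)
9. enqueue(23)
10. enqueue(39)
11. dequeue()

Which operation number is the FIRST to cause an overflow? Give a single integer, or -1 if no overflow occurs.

1. enqueue(64): size=1
2. enqueue(92): size=2
3. enqueue(47): size=3
4. enqueue(46): size=4
5. enqueue(50): size=5
6. enqueue(34): size=6
7. dequeue(): size=5
8. enqueue(2): size=6
9. enqueue(23): size=6=cap → OVERFLOW (fail)
10. enqueue(39): size=6=cap → OVERFLOW (fail)
11. dequeue(): size=5

Answer: 9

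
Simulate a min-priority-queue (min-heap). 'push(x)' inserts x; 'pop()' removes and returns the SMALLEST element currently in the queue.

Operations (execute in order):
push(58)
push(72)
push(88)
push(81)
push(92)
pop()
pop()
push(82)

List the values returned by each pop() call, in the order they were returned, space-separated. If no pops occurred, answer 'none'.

Answer: 58 72

Derivation:
push(58): heap contents = [58]
push(72): heap contents = [58, 72]
push(88): heap contents = [58, 72, 88]
push(81): heap contents = [58, 72, 81, 88]
push(92): heap contents = [58, 72, 81, 88, 92]
pop() → 58: heap contents = [72, 81, 88, 92]
pop() → 72: heap contents = [81, 88, 92]
push(82): heap contents = [81, 82, 88, 92]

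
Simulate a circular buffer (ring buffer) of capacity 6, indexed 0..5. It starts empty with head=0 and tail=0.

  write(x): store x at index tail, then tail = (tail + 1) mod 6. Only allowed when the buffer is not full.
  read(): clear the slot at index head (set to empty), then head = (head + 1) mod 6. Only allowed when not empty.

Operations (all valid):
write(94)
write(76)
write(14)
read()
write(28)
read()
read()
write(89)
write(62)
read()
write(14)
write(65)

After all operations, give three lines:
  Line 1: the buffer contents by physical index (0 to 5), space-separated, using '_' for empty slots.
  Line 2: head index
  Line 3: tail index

write(94): buf=[94 _ _ _ _ _], head=0, tail=1, size=1
write(76): buf=[94 76 _ _ _ _], head=0, tail=2, size=2
write(14): buf=[94 76 14 _ _ _], head=0, tail=3, size=3
read(): buf=[_ 76 14 _ _ _], head=1, tail=3, size=2
write(28): buf=[_ 76 14 28 _ _], head=1, tail=4, size=3
read(): buf=[_ _ 14 28 _ _], head=2, tail=4, size=2
read(): buf=[_ _ _ 28 _ _], head=3, tail=4, size=1
write(89): buf=[_ _ _ 28 89 _], head=3, tail=5, size=2
write(62): buf=[_ _ _ 28 89 62], head=3, tail=0, size=3
read(): buf=[_ _ _ _ 89 62], head=4, tail=0, size=2
write(14): buf=[14 _ _ _ 89 62], head=4, tail=1, size=3
write(65): buf=[14 65 _ _ 89 62], head=4, tail=2, size=4

Answer: 14 65 _ _ 89 62
4
2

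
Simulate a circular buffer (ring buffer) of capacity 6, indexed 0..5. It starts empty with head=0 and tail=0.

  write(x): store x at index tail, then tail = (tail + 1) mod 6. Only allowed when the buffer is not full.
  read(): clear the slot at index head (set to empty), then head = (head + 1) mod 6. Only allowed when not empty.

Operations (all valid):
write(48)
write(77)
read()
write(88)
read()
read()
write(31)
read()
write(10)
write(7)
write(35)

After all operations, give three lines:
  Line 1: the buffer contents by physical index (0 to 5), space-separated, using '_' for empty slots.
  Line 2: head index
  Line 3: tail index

Answer: 35 _ _ _ 10 7
4
1

Derivation:
write(48): buf=[48 _ _ _ _ _], head=0, tail=1, size=1
write(77): buf=[48 77 _ _ _ _], head=0, tail=2, size=2
read(): buf=[_ 77 _ _ _ _], head=1, tail=2, size=1
write(88): buf=[_ 77 88 _ _ _], head=1, tail=3, size=2
read(): buf=[_ _ 88 _ _ _], head=2, tail=3, size=1
read(): buf=[_ _ _ _ _ _], head=3, tail=3, size=0
write(31): buf=[_ _ _ 31 _ _], head=3, tail=4, size=1
read(): buf=[_ _ _ _ _ _], head=4, tail=4, size=0
write(10): buf=[_ _ _ _ 10 _], head=4, tail=5, size=1
write(7): buf=[_ _ _ _ 10 7], head=4, tail=0, size=2
write(35): buf=[35 _ _ _ 10 7], head=4, tail=1, size=3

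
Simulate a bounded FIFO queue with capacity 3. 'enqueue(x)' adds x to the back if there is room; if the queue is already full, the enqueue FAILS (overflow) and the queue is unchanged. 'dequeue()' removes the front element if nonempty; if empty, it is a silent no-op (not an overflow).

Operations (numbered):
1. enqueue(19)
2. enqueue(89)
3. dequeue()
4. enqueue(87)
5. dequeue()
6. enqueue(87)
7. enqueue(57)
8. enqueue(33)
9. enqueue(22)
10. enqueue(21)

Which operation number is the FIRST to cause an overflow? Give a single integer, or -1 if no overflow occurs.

1. enqueue(19): size=1
2. enqueue(89): size=2
3. dequeue(): size=1
4. enqueue(87): size=2
5. dequeue(): size=1
6. enqueue(87): size=2
7. enqueue(57): size=3
8. enqueue(33): size=3=cap → OVERFLOW (fail)
9. enqueue(22): size=3=cap → OVERFLOW (fail)
10. enqueue(21): size=3=cap → OVERFLOW (fail)

Answer: 8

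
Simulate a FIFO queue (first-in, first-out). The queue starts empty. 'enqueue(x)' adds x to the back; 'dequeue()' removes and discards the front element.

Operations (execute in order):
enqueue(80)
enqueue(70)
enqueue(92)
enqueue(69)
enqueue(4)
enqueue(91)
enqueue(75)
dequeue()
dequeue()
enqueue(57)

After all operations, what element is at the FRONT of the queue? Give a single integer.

enqueue(80): queue = [80]
enqueue(70): queue = [80, 70]
enqueue(92): queue = [80, 70, 92]
enqueue(69): queue = [80, 70, 92, 69]
enqueue(4): queue = [80, 70, 92, 69, 4]
enqueue(91): queue = [80, 70, 92, 69, 4, 91]
enqueue(75): queue = [80, 70, 92, 69, 4, 91, 75]
dequeue(): queue = [70, 92, 69, 4, 91, 75]
dequeue(): queue = [92, 69, 4, 91, 75]
enqueue(57): queue = [92, 69, 4, 91, 75, 57]

Answer: 92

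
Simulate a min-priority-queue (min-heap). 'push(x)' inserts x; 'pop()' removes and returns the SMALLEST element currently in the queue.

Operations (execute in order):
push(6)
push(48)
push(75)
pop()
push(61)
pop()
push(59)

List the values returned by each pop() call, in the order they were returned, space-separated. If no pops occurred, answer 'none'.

push(6): heap contents = [6]
push(48): heap contents = [6, 48]
push(75): heap contents = [6, 48, 75]
pop() → 6: heap contents = [48, 75]
push(61): heap contents = [48, 61, 75]
pop() → 48: heap contents = [61, 75]
push(59): heap contents = [59, 61, 75]

Answer: 6 48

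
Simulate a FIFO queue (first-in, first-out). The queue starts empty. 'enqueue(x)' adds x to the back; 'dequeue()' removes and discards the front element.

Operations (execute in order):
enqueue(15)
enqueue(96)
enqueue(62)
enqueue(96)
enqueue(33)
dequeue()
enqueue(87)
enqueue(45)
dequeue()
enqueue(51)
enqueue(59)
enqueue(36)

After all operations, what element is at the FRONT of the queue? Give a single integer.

Answer: 62

Derivation:
enqueue(15): queue = [15]
enqueue(96): queue = [15, 96]
enqueue(62): queue = [15, 96, 62]
enqueue(96): queue = [15, 96, 62, 96]
enqueue(33): queue = [15, 96, 62, 96, 33]
dequeue(): queue = [96, 62, 96, 33]
enqueue(87): queue = [96, 62, 96, 33, 87]
enqueue(45): queue = [96, 62, 96, 33, 87, 45]
dequeue(): queue = [62, 96, 33, 87, 45]
enqueue(51): queue = [62, 96, 33, 87, 45, 51]
enqueue(59): queue = [62, 96, 33, 87, 45, 51, 59]
enqueue(36): queue = [62, 96, 33, 87, 45, 51, 59, 36]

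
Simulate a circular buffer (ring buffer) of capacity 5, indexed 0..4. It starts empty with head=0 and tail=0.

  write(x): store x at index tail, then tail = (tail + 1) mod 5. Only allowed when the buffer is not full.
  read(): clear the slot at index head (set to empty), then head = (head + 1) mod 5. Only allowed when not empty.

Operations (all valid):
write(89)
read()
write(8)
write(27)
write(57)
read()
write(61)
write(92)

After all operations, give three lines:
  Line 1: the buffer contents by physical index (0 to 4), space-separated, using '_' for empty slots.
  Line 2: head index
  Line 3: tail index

write(89): buf=[89 _ _ _ _], head=0, tail=1, size=1
read(): buf=[_ _ _ _ _], head=1, tail=1, size=0
write(8): buf=[_ 8 _ _ _], head=1, tail=2, size=1
write(27): buf=[_ 8 27 _ _], head=1, tail=3, size=2
write(57): buf=[_ 8 27 57 _], head=1, tail=4, size=3
read(): buf=[_ _ 27 57 _], head=2, tail=4, size=2
write(61): buf=[_ _ 27 57 61], head=2, tail=0, size=3
write(92): buf=[92 _ 27 57 61], head=2, tail=1, size=4

Answer: 92 _ 27 57 61
2
1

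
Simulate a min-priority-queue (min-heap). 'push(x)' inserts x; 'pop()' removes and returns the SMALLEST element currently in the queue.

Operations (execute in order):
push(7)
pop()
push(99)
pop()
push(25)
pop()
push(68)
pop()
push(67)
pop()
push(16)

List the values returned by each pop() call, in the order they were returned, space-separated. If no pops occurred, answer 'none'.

Answer: 7 99 25 68 67

Derivation:
push(7): heap contents = [7]
pop() → 7: heap contents = []
push(99): heap contents = [99]
pop() → 99: heap contents = []
push(25): heap contents = [25]
pop() → 25: heap contents = []
push(68): heap contents = [68]
pop() → 68: heap contents = []
push(67): heap contents = [67]
pop() → 67: heap contents = []
push(16): heap contents = [16]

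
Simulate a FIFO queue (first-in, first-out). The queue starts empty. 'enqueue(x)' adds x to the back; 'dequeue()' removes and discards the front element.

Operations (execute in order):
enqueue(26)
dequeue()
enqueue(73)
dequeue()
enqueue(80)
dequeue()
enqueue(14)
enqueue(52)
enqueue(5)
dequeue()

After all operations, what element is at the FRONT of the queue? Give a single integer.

Answer: 52

Derivation:
enqueue(26): queue = [26]
dequeue(): queue = []
enqueue(73): queue = [73]
dequeue(): queue = []
enqueue(80): queue = [80]
dequeue(): queue = []
enqueue(14): queue = [14]
enqueue(52): queue = [14, 52]
enqueue(5): queue = [14, 52, 5]
dequeue(): queue = [52, 5]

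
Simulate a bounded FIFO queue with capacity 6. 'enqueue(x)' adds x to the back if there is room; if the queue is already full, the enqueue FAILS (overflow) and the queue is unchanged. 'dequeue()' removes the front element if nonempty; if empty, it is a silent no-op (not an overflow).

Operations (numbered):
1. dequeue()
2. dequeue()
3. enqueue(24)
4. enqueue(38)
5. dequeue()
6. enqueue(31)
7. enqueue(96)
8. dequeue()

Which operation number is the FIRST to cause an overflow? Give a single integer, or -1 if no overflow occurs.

Answer: -1

Derivation:
1. dequeue(): empty, no-op, size=0
2. dequeue(): empty, no-op, size=0
3. enqueue(24): size=1
4. enqueue(38): size=2
5. dequeue(): size=1
6. enqueue(31): size=2
7. enqueue(96): size=3
8. dequeue(): size=2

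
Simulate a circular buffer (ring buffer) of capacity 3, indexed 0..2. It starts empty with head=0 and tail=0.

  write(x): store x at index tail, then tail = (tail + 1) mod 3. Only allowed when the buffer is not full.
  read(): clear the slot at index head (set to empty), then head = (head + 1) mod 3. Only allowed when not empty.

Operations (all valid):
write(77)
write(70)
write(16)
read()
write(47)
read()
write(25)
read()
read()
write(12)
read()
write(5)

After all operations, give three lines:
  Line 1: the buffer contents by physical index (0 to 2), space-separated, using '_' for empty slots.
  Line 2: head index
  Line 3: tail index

write(77): buf=[77 _ _], head=0, tail=1, size=1
write(70): buf=[77 70 _], head=0, tail=2, size=2
write(16): buf=[77 70 16], head=0, tail=0, size=3
read(): buf=[_ 70 16], head=1, tail=0, size=2
write(47): buf=[47 70 16], head=1, tail=1, size=3
read(): buf=[47 _ 16], head=2, tail=1, size=2
write(25): buf=[47 25 16], head=2, tail=2, size=3
read(): buf=[47 25 _], head=0, tail=2, size=2
read(): buf=[_ 25 _], head=1, tail=2, size=1
write(12): buf=[_ 25 12], head=1, tail=0, size=2
read(): buf=[_ _ 12], head=2, tail=0, size=1
write(5): buf=[5 _ 12], head=2, tail=1, size=2

Answer: 5 _ 12
2
1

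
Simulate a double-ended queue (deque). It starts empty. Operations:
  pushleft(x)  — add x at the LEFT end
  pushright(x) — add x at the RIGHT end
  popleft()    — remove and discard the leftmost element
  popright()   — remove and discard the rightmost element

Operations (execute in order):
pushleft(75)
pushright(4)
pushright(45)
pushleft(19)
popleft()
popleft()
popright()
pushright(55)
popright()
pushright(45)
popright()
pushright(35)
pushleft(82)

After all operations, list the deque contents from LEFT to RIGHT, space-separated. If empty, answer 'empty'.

Answer: 82 4 35

Derivation:
pushleft(75): [75]
pushright(4): [75, 4]
pushright(45): [75, 4, 45]
pushleft(19): [19, 75, 4, 45]
popleft(): [75, 4, 45]
popleft(): [4, 45]
popright(): [4]
pushright(55): [4, 55]
popright(): [4]
pushright(45): [4, 45]
popright(): [4]
pushright(35): [4, 35]
pushleft(82): [82, 4, 35]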